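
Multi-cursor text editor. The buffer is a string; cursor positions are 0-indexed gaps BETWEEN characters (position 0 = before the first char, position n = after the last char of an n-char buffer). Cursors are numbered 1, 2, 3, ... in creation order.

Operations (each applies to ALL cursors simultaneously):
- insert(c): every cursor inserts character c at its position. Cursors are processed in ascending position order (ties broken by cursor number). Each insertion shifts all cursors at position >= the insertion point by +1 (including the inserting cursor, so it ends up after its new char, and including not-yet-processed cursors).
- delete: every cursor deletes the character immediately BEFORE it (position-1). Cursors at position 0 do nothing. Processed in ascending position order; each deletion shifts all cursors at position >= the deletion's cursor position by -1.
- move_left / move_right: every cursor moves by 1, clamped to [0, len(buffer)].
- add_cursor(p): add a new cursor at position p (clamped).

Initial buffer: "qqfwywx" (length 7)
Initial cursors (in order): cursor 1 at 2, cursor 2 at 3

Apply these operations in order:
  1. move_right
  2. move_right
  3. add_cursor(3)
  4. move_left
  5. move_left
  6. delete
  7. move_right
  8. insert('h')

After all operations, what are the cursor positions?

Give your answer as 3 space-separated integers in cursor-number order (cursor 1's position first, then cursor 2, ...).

After op 1 (move_right): buffer="qqfwywx" (len 7), cursors c1@3 c2@4, authorship .......
After op 2 (move_right): buffer="qqfwywx" (len 7), cursors c1@4 c2@5, authorship .......
After op 3 (add_cursor(3)): buffer="qqfwywx" (len 7), cursors c3@3 c1@4 c2@5, authorship .......
After op 4 (move_left): buffer="qqfwywx" (len 7), cursors c3@2 c1@3 c2@4, authorship .......
After op 5 (move_left): buffer="qqfwywx" (len 7), cursors c3@1 c1@2 c2@3, authorship .......
After op 6 (delete): buffer="wywx" (len 4), cursors c1@0 c2@0 c3@0, authorship ....
After op 7 (move_right): buffer="wywx" (len 4), cursors c1@1 c2@1 c3@1, authorship ....
After op 8 (insert('h')): buffer="whhhywx" (len 7), cursors c1@4 c2@4 c3@4, authorship .123...

Answer: 4 4 4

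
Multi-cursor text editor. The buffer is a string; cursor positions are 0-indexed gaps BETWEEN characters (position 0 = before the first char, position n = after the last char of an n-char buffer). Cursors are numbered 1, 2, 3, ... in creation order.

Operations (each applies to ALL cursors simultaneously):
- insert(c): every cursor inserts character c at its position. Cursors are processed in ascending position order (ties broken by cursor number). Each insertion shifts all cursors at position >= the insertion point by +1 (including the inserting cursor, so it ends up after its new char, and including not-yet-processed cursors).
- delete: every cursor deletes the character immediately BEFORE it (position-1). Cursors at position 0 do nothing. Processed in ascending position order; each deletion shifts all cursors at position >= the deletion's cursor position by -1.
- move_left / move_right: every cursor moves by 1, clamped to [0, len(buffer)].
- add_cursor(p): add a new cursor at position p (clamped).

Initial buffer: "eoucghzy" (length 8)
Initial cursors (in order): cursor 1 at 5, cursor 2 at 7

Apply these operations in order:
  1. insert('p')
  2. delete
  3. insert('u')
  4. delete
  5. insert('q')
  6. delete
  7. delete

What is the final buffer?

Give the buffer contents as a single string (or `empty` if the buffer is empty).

Answer: eouchy

Derivation:
After op 1 (insert('p')): buffer="eoucgphzpy" (len 10), cursors c1@6 c2@9, authorship .....1..2.
After op 2 (delete): buffer="eoucghzy" (len 8), cursors c1@5 c2@7, authorship ........
After op 3 (insert('u')): buffer="eoucguhzuy" (len 10), cursors c1@6 c2@9, authorship .....1..2.
After op 4 (delete): buffer="eoucghzy" (len 8), cursors c1@5 c2@7, authorship ........
After op 5 (insert('q')): buffer="eoucgqhzqy" (len 10), cursors c1@6 c2@9, authorship .....1..2.
After op 6 (delete): buffer="eoucghzy" (len 8), cursors c1@5 c2@7, authorship ........
After op 7 (delete): buffer="eouchy" (len 6), cursors c1@4 c2@5, authorship ......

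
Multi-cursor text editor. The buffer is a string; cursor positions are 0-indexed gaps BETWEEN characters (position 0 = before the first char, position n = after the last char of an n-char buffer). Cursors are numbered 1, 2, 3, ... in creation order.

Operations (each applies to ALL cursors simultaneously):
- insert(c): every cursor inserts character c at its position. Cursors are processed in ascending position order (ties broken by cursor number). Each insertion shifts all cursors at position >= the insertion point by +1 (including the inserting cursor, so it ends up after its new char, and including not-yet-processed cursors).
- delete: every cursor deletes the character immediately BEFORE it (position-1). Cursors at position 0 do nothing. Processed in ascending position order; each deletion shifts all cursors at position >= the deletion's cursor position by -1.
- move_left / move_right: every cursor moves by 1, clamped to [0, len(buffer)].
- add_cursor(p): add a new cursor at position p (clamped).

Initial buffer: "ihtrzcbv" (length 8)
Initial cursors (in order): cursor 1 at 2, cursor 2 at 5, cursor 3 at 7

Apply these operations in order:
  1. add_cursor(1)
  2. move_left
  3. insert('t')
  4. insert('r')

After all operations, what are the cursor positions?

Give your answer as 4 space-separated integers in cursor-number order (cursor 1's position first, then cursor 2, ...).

After op 1 (add_cursor(1)): buffer="ihtrzcbv" (len 8), cursors c4@1 c1@2 c2@5 c3@7, authorship ........
After op 2 (move_left): buffer="ihtrzcbv" (len 8), cursors c4@0 c1@1 c2@4 c3@6, authorship ........
After op 3 (insert('t')): buffer="tithtrtzctbv" (len 12), cursors c4@1 c1@3 c2@7 c3@10, authorship 4.1...2..3..
After op 4 (insert('r')): buffer="tritrhtrtrzctrbv" (len 16), cursors c4@2 c1@5 c2@10 c3@14, authorship 44.11...22..33..

Answer: 5 10 14 2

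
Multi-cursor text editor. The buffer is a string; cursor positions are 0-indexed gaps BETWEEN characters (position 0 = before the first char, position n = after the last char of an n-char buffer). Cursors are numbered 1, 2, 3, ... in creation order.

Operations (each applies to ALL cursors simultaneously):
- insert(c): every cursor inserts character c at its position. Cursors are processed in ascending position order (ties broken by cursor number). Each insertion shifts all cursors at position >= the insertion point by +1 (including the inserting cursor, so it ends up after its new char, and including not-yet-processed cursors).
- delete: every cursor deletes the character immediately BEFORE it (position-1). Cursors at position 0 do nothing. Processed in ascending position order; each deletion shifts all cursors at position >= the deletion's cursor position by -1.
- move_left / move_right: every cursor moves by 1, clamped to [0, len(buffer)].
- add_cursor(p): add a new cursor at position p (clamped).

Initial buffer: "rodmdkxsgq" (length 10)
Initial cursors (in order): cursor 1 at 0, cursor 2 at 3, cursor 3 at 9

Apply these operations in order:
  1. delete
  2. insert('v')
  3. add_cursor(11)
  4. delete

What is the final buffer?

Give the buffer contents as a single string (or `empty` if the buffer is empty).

After op 1 (delete): buffer="romdkxsq" (len 8), cursors c1@0 c2@2 c3@7, authorship ........
After op 2 (insert('v')): buffer="vrovmdkxsvq" (len 11), cursors c1@1 c2@4 c3@10, authorship 1..2.....3.
After op 3 (add_cursor(11)): buffer="vrovmdkxsvq" (len 11), cursors c1@1 c2@4 c3@10 c4@11, authorship 1..2.....3.
After op 4 (delete): buffer="romdkxs" (len 7), cursors c1@0 c2@2 c3@7 c4@7, authorship .......

Answer: romdkxs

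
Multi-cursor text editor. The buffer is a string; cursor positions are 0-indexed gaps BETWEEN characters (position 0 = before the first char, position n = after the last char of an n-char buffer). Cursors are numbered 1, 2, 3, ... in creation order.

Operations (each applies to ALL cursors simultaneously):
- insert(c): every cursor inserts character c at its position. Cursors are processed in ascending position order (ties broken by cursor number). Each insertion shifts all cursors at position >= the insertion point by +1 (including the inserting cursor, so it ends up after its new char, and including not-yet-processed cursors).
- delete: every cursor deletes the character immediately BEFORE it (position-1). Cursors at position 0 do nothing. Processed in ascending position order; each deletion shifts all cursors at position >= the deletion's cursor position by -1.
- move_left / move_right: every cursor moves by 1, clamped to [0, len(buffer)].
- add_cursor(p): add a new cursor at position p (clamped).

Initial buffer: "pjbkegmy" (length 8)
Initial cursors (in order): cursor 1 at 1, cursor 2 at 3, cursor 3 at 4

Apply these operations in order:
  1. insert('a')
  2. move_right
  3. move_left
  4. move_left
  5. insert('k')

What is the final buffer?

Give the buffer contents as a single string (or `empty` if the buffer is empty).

Answer: pkajbkakkaegmy

Derivation:
After op 1 (insert('a')): buffer="pajbakaegmy" (len 11), cursors c1@2 c2@5 c3@7, authorship .1..2.3....
After op 2 (move_right): buffer="pajbakaegmy" (len 11), cursors c1@3 c2@6 c3@8, authorship .1..2.3....
After op 3 (move_left): buffer="pajbakaegmy" (len 11), cursors c1@2 c2@5 c3@7, authorship .1..2.3....
After op 4 (move_left): buffer="pajbakaegmy" (len 11), cursors c1@1 c2@4 c3@6, authorship .1..2.3....
After op 5 (insert('k')): buffer="pkajbkakkaegmy" (len 14), cursors c1@2 c2@6 c3@9, authorship .11..22.33....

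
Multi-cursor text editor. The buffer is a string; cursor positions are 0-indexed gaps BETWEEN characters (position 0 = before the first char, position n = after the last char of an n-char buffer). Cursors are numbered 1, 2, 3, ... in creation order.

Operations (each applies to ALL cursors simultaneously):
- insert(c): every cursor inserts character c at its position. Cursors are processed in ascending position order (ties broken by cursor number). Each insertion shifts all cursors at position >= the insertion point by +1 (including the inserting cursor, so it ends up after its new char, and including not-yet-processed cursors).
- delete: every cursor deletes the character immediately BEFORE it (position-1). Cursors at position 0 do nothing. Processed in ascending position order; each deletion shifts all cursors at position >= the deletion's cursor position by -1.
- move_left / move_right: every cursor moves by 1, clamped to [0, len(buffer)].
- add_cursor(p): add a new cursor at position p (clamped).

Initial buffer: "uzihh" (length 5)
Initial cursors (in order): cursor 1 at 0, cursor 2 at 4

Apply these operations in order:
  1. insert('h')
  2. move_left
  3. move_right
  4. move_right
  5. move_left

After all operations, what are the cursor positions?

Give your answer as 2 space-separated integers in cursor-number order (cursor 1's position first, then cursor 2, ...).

Answer: 1 6

Derivation:
After op 1 (insert('h')): buffer="huzihhh" (len 7), cursors c1@1 c2@6, authorship 1....2.
After op 2 (move_left): buffer="huzihhh" (len 7), cursors c1@0 c2@5, authorship 1....2.
After op 3 (move_right): buffer="huzihhh" (len 7), cursors c1@1 c2@6, authorship 1....2.
After op 4 (move_right): buffer="huzihhh" (len 7), cursors c1@2 c2@7, authorship 1....2.
After op 5 (move_left): buffer="huzihhh" (len 7), cursors c1@1 c2@6, authorship 1....2.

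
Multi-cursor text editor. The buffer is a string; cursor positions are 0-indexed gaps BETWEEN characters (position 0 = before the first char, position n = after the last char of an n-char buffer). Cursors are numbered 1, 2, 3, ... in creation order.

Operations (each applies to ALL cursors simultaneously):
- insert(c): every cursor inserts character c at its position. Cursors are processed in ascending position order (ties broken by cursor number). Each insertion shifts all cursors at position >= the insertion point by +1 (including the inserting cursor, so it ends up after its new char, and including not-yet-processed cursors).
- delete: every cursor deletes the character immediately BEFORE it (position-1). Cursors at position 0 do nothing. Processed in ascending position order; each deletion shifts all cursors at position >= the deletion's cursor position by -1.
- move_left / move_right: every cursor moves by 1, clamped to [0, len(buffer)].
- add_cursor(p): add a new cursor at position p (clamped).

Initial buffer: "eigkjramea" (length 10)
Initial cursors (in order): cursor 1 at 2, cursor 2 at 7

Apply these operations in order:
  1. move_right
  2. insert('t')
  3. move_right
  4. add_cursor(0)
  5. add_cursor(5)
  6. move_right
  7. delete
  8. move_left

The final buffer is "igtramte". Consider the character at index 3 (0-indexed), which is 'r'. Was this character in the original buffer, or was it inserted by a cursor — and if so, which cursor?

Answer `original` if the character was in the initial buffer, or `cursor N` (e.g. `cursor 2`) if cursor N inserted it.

Answer: original

Derivation:
After op 1 (move_right): buffer="eigkjramea" (len 10), cursors c1@3 c2@8, authorship ..........
After op 2 (insert('t')): buffer="eigtkjramtea" (len 12), cursors c1@4 c2@10, authorship ...1.....2..
After op 3 (move_right): buffer="eigtkjramtea" (len 12), cursors c1@5 c2@11, authorship ...1.....2..
After op 4 (add_cursor(0)): buffer="eigtkjramtea" (len 12), cursors c3@0 c1@5 c2@11, authorship ...1.....2..
After op 5 (add_cursor(5)): buffer="eigtkjramtea" (len 12), cursors c3@0 c1@5 c4@5 c2@11, authorship ...1.....2..
After op 6 (move_right): buffer="eigtkjramtea" (len 12), cursors c3@1 c1@6 c4@6 c2@12, authorship ...1.....2..
After op 7 (delete): buffer="igtramte" (len 8), cursors c3@0 c1@3 c4@3 c2@8, authorship ..1...2.
After op 8 (move_left): buffer="igtramte" (len 8), cursors c3@0 c1@2 c4@2 c2@7, authorship ..1...2.
Authorship (.=original, N=cursor N): . . 1 . . . 2 .
Index 3: author = original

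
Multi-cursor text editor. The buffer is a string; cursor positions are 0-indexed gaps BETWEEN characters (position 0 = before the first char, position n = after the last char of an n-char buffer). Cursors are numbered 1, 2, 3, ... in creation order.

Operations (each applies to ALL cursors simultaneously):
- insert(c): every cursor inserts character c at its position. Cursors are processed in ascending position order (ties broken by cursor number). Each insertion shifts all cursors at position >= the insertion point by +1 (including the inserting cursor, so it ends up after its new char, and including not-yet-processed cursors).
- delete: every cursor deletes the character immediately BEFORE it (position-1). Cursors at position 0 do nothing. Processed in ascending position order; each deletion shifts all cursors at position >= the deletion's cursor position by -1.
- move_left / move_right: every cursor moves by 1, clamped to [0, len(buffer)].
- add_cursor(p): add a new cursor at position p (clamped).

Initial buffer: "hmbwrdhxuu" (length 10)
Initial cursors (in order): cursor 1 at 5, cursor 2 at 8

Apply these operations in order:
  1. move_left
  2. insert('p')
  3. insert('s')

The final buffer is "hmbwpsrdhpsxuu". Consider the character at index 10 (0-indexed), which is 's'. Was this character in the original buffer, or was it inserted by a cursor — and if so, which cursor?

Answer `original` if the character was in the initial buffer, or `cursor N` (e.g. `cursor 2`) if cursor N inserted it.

After op 1 (move_left): buffer="hmbwrdhxuu" (len 10), cursors c1@4 c2@7, authorship ..........
After op 2 (insert('p')): buffer="hmbwprdhpxuu" (len 12), cursors c1@5 c2@9, authorship ....1...2...
After op 3 (insert('s')): buffer="hmbwpsrdhpsxuu" (len 14), cursors c1@6 c2@11, authorship ....11...22...
Authorship (.=original, N=cursor N): . . . . 1 1 . . . 2 2 . . .
Index 10: author = 2

Answer: cursor 2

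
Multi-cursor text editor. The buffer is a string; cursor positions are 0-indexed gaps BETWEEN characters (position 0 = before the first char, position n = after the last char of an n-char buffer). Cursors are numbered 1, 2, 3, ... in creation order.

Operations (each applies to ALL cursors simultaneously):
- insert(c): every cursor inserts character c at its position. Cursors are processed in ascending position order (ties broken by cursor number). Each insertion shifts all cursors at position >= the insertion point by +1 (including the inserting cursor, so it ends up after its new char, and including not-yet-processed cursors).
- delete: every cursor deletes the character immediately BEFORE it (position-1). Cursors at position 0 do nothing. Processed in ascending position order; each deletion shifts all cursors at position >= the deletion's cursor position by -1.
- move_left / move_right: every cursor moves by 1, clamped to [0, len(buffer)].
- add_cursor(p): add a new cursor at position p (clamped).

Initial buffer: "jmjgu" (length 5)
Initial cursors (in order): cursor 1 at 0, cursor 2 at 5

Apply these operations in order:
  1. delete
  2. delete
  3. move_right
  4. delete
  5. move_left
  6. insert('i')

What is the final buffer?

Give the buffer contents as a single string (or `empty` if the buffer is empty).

Answer: iim

Derivation:
After op 1 (delete): buffer="jmjg" (len 4), cursors c1@0 c2@4, authorship ....
After op 2 (delete): buffer="jmj" (len 3), cursors c1@0 c2@3, authorship ...
After op 3 (move_right): buffer="jmj" (len 3), cursors c1@1 c2@3, authorship ...
After op 4 (delete): buffer="m" (len 1), cursors c1@0 c2@1, authorship .
After op 5 (move_left): buffer="m" (len 1), cursors c1@0 c2@0, authorship .
After op 6 (insert('i')): buffer="iim" (len 3), cursors c1@2 c2@2, authorship 12.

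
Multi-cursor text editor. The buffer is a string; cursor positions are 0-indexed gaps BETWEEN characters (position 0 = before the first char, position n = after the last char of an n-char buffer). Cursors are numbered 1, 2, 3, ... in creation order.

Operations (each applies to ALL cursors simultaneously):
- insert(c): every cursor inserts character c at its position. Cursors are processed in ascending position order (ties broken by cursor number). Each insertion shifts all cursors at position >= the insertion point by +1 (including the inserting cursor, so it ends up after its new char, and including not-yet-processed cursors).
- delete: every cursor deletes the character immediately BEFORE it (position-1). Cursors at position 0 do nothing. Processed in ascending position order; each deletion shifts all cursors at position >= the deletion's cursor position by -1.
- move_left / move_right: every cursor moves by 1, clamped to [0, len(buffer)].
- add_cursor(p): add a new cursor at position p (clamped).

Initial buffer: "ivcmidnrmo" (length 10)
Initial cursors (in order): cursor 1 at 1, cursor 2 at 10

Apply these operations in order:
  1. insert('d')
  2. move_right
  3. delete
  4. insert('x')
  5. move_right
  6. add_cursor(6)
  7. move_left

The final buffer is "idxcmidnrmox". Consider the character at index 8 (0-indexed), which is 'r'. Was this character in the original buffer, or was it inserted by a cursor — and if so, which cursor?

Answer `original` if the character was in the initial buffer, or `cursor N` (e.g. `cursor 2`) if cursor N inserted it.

After op 1 (insert('d')): buffer="idvcmidnrmod" (len 12), cursors c1@2 c2@12, authorship .1.........2
After op 2 (move_right): buffer="idvcmidnrmod" (len 12), cursors c1@3 c2@12, authorship .1.........2
After op 3 (delete): buffer="idcmidnrmo" (len 10), cursors c1@2 c2@10, authorship .1........
After op 4 (insert('x')): buffer="idxcmidnrmox" (len 12), cursors c1@3 c2@12, authorship .11........2
After op 5 (move_right): buffer="idxcmidnrmox" (len 12), cursors c1@4 c2@12, authorship .11........2
After op 6 (add_cursor(6)): buffer="idxcmidnrmox" (len 12), cursors c1@4 c3@6 c2@12, authorship .11........2
After op 7 (move_left): buffer="idxcmidnrmox" (len 12), cursors c1@3 c3@5 c2@11, authorship .11........2
Authorship (.=original, N=cursor N): . 1 1 . . . . . . . . 2
Index 8: author = original

Answer: original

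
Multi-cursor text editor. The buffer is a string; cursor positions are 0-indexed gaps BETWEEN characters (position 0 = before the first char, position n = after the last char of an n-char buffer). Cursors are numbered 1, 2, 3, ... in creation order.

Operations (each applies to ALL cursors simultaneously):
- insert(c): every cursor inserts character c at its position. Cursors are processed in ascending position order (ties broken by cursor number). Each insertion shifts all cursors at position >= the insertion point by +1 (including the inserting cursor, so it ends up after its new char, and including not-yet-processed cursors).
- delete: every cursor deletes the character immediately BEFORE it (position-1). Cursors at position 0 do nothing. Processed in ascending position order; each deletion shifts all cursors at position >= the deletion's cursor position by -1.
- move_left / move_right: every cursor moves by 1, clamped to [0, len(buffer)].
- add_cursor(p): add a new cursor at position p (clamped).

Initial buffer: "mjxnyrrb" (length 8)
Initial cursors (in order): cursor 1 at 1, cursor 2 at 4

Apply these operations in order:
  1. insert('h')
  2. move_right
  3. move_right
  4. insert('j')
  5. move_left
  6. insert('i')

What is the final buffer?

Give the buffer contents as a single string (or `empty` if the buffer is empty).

Answer: mhjxijnhyrijrb

Derivation:
After op 1 (insert('h')): buffer="mhjxnhyrrb" (len 10), cursors c1@2 c2@6, authorship .1...2....
After op 2 (move_right): buffer="mhjxnhyrrb" (len 10), cursors c1@3 c2@7, authorship .1...2....
After op 3 (move_right): buffer="mhjxnhyrrb" (len 10), cursors c1@4 c2@8, authorship .1...2....
After op 4 (insert('j')): buffer="mhjxjnhyrjrb" (len 12), cursors c1@5 c2@10, authorship .1..1.2..2..
After op 5 (move_left): buffer="mhjxjnhyrjrb" (len 12), cursors c1@4 c2@9, authorship .1..1.2..2..
After op 6 (insert('i')): buffer="mhjxijnhyrijrb" (len 14), cursors c1@5 c2@11, authorship .1..11.2..22..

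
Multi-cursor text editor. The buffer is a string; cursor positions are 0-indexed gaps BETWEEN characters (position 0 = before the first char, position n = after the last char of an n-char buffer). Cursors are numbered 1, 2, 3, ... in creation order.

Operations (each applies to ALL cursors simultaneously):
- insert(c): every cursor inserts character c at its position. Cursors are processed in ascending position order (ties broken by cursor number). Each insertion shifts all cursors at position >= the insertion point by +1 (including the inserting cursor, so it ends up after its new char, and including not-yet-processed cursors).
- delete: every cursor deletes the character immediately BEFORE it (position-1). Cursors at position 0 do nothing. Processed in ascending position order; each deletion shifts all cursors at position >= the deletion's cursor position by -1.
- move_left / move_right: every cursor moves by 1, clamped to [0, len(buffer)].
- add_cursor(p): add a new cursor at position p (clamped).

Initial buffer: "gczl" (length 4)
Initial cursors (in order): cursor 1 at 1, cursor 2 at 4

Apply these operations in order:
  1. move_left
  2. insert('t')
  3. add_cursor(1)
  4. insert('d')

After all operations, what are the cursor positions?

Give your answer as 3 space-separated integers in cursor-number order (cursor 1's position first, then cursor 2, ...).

After op 1 (move_left): buffer="gczl" (len 4), cursors c1@0 c2@3, authorship ....
After op 2 (insert('t')): buffer="tgcztl" (len 6), cursors c1@1 c2@5, authorship 1...2.
After op 3 (add_cursor(1)): buffer="tgcztl" (len 6), cursors c1@1 c3@1 c2@5, authorship 1...2.
After op 4 (insert('d')): buffer="tddgcztdl" (len 9), cursors c1@3 c3@3 c2@8, authorship 113...22.

Answer: 3 8 3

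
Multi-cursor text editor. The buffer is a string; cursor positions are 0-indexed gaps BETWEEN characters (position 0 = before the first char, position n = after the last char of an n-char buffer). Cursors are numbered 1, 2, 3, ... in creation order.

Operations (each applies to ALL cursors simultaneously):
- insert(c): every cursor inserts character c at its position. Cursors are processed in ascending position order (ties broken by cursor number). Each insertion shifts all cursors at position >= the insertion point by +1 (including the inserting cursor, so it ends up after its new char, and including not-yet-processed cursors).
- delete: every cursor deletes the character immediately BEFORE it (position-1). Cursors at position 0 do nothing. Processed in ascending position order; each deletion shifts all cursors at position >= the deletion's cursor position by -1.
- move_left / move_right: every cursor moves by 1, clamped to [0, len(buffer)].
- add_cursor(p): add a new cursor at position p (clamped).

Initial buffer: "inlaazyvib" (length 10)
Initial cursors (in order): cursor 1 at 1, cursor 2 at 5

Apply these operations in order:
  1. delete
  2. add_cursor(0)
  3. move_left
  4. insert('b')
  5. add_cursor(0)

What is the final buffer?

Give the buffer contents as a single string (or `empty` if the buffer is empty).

Answer: bbnlbazyvib

Derivation:
After op 1 (delete): buffer="nlazyvib" (len 8), cursors c1@0 c2@3, authorship ........
After op 2 (add_cursor(0)): buffer="nlazyvib" (len 8), cursors c1@0 c3@0 c2@3, authorship ........
After op 3 (move_left): buffer="nlazyvib" (len 8), cursors c1@0 c3@0 c2@2, authorship ........
After op 4 (insert('b')): buffer="bbnlbazyvib" (len 11), cursors c1@2 c3@2 c2@5, authorship 13..2......
After op 5 (add_cursor(0)): buffer="bbnlbazyvib" (len 11), cursors c4@0 c1@2 c3@2 c2@5, authorship 13..2......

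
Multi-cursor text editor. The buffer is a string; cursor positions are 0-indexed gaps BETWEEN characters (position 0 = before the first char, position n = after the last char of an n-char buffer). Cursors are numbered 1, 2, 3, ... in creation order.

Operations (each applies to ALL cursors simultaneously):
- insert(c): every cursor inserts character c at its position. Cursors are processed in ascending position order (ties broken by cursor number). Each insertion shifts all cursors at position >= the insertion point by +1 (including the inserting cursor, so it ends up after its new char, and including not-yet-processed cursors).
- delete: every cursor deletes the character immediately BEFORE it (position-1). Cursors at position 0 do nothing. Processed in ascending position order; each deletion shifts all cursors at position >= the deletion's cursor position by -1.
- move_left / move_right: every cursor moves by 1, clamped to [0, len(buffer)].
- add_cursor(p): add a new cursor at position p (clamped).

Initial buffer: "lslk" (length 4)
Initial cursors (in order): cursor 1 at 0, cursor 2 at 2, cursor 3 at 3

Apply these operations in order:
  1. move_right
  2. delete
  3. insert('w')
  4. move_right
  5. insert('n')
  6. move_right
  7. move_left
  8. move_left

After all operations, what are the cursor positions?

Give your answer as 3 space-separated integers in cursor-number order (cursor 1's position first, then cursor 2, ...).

After op 1 (move_right): buffer="lslk" (len 4), cursors c1@1 c2@3 c3@4, authorship ....
After op 2 (delete): buffer="s" (len 1), cursors c1@0 c2@1 c3@1, authorship .
After op 3 (insert('w')): buffer="wsww" (len 4), cursors c1@1 c2@4 c3@4, authorship 1.23
After op 4 (move_right): buffer="wsww" (len 4), cursors c1@2 c2@4 c3@4, authorship 1.23
After op 5 (insert('n')): buffer="wsnwwnn" (len 7), cursors c1@3 c2@7 c3@7, authorship 1.12323
After op 6 (move_right): buffer="wsnwwnn" (len 7), cursors c1@4 c2@7 c3@7, authorship 1.12323
After op 7 (move_left): buffer="wsnwwnn" (len 7), cursors c1@3 c2@6 c3@6, authorship 1.12323
After op 8 (move_left): buffer="wsnwwnn" (len 7), cursors c1@2 c2@5 c3@5, authorship 1.12323

Answer: 2 5 5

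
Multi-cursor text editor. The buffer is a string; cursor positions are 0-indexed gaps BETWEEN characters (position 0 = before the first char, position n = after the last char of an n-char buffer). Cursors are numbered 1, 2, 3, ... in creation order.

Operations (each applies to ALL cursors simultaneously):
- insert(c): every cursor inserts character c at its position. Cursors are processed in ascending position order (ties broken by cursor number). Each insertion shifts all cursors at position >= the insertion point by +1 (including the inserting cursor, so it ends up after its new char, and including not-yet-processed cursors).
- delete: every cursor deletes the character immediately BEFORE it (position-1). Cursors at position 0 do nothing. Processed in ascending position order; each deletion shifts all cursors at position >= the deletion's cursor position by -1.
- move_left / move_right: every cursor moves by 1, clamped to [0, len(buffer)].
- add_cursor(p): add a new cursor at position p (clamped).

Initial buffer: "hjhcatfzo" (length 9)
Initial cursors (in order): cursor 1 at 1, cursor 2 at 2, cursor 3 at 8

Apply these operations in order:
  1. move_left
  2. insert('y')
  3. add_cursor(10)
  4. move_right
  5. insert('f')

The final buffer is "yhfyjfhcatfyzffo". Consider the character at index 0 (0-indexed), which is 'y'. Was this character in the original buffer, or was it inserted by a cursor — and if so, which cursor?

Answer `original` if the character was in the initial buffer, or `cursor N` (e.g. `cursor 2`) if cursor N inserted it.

After op 1 (move_left): buffer="hjhcatfzo" (len 9), cursors c1@0 c2@1 c3@7, authorship .........
After op 2 (insert('y')): buffer="yhyjhcatfyzo" (len 12), cursors c1@1 c2@3 c3@10, authorship 1.2......3..
After op 3 (add_cursor(10)): buffer="yhyjhcatfyzo" (len 12), cursors c1@1 c2@3 c3@10 c4@10, authorship 1.2......3..
After op 4 (move_right): buffer="yhyjhcatfyzo" (len 12), cursors c1@2 c2@4 c3@11 c4@11, authorship 1.2......3..
After op 5 (insert('f')): buffer="yhfyjfhcatfyzffo" (len 16), cursors c1@3 c2@6 c3@15 c4@15, authorship 1.12.2.....3.34.
Authorship (.=original, N=cursor N): 1 . 1 2 . 2 . . . . . 3 . 3 4 .
Index 0: author = 1

Answer: cursor 1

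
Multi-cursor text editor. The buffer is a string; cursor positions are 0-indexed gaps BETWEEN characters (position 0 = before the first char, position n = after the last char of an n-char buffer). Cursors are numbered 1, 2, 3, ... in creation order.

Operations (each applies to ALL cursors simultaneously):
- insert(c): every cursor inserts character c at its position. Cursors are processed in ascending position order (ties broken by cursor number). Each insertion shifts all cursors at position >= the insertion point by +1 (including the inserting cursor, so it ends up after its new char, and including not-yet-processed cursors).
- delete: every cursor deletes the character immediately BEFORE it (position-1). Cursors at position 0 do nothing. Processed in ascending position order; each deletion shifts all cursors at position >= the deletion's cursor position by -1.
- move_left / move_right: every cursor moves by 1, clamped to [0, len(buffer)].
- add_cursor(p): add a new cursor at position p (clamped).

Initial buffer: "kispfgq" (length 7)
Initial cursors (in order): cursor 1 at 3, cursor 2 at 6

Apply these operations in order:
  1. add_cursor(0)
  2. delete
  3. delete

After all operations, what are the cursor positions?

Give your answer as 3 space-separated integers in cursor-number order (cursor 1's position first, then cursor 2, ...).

After op 1 (add_cursor(0)): buffer="kispfgq" (len 7), cursors c3@0 c1@3 c2@6, authorship .......
After op 2 (delete): buffer="kipfq" (len 5), cursors c3@0 c1@2 c2@4, authorship .....
After op 3 (delete): buffer="kpq" (len 3), cursors c3@0 c1@1 c2@2, authorship ...

Answer: 1 2 0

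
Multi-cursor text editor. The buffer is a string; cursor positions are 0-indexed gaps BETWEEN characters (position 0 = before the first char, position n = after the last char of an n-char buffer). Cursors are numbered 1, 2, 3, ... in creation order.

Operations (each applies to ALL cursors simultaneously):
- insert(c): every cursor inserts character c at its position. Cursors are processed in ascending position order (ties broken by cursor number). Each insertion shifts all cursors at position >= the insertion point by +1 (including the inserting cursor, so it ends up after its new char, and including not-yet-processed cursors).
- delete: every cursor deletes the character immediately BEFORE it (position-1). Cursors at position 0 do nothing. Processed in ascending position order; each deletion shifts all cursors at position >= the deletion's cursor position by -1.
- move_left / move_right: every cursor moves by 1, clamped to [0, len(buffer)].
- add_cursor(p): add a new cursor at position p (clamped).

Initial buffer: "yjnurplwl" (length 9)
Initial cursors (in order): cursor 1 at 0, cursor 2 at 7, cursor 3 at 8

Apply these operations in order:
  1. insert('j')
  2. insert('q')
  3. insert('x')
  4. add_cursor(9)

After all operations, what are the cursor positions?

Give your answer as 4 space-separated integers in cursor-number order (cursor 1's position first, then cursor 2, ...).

After op 1 (insert('j')): buffer="jyjnurpljwjl" (len 12), cursors c1@1 c2@9 c3@11, authorship 1.......2.3.
After op 2 (insert('q')): buffer="jqyjnurpljqwjql" (len 15), cursors c1@2 c2@11 c3@14, authorship 11.......22.33.
After op 3 (insert('x')): buffer="jqxyjnurpljqxwjqxl" (len 18), cursors c1@3 c2@13 c3@17, authorship 111.......222.333.
After op 4 (add_cursor(9)): buffer="jqxyjnurpljqxwjqxl" (len 18), cursors c1@3 c4@9 c2@13 c3@17, authorship 111.......222.333.

Answer: 3 13 17 9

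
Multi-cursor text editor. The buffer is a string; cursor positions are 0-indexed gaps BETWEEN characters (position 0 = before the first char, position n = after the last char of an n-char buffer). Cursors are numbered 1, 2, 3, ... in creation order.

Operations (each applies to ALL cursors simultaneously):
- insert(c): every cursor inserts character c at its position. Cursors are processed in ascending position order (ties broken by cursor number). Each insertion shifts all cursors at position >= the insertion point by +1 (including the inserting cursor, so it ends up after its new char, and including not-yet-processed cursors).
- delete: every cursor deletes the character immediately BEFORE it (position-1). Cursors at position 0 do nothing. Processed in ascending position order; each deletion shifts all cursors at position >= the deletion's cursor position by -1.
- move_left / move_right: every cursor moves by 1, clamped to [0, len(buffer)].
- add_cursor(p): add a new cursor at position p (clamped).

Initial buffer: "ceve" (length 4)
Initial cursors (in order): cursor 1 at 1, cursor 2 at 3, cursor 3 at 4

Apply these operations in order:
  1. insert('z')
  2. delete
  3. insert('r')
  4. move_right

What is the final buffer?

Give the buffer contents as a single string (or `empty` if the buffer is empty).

After op 1 (insert('z')): buffer="czevzez" (len 7), cursors c1@2 c2@5 c3@7, authorship .1..2.3
After op 2 (delete): buffer="ceve" (len 4), cursors c1@1 c2@3 c3@4, authorship ....
After op 3 (insert('r')): buffer="crevrer" (len 7), cursors c1@2 c2@5 c3@7, authorship .1..2.3
After op 4 (move_right): buffer="crevrer" (len 7), cursors c1@3 c2@6 c3@7, authorship .1..2.3

Answer: crevrer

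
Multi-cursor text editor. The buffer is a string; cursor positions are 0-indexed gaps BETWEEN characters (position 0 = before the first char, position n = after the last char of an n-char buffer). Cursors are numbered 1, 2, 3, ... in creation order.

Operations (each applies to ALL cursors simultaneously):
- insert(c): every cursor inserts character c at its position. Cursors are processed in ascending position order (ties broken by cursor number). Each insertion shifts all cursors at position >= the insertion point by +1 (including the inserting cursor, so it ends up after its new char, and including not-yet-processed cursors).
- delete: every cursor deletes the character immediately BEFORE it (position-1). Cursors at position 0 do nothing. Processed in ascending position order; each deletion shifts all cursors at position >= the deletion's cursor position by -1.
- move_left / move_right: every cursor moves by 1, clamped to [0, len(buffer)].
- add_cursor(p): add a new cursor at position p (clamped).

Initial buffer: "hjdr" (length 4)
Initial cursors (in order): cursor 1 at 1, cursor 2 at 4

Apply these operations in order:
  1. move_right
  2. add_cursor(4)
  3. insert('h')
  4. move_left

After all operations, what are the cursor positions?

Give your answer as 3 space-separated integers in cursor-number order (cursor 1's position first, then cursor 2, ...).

Answer: 2 6 6

Derivation:
After op 1 (move_right): buffer="hjdr" (len 4), cursors c1@2 c2@4, authorship ....
After op 2 (add_cursor(4)): buffer="hjdr" (len 4), cursors c1@2 c2@4 c3@4, authorship ....
After op 3 (insert('h')): buffer="hjhdrhh" (len 7), cursors c1@3 c2@7 c3@7, authorship ..1..23
After op 4 (move_left): buffer="hjhdrhh" (len 7), cursors c1@2 c2@6 c3@6, authorship ..1..23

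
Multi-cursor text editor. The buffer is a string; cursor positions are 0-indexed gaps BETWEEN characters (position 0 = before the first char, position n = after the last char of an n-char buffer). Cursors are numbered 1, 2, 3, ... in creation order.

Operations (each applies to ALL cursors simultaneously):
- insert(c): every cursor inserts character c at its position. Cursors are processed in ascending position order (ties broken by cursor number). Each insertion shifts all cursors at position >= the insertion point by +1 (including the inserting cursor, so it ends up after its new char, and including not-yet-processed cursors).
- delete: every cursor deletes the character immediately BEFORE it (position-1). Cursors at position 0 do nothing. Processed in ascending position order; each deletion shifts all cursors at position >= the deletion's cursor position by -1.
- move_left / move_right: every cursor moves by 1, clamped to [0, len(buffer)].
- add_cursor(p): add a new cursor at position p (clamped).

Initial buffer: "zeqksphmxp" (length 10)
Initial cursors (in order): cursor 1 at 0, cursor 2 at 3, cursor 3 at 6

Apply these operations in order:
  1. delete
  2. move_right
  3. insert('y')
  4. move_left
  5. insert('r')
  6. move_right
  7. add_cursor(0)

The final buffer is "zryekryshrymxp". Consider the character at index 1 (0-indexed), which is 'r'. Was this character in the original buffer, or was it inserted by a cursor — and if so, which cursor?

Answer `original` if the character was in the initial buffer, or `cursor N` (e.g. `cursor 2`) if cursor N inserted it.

After op 1 (delete): buffer="zekshmxp" (len 8), cursors c1@0 c2@2 c3@4, authorship ........
After op 2 (move_right): buffer="zekshmxp" (len 8), cursors c1@1 c2@3 c3@5, authorship ........
After op 3 (insert('y')): buffer="zyekyshymxp" (len 11), cursors c1@2 c2@5 c3@8, authorship .1..2..3...
After op 4 (move_left): buffer="zyekyshymxp" (len 11), cursors c1@1 c2@4 c3@7, authorship .1..2..3...
After op 5 (insert('r')): buffer="zryekryshrymxp" (len 14), cursors c1@2 c2@6 c3@10, authorship .11..22..33...
After op 6 (move_right): buffer="zryekryshrymxp" (len 14), cursors c1@3 c2@7 c3@11, authorship .11..22..33...
After op 7 (add_cursor(0)): buffer="zryekryshrymxp" (len 14), cursors c4@0 c1@3 c2@7 c3@11, authorship .11..22..33...
Authorship (.=original, N=cursor N): . 1 1 . . 2 2 . . 3 3 . . .
Index 1: author = 1

Answer: cursor 1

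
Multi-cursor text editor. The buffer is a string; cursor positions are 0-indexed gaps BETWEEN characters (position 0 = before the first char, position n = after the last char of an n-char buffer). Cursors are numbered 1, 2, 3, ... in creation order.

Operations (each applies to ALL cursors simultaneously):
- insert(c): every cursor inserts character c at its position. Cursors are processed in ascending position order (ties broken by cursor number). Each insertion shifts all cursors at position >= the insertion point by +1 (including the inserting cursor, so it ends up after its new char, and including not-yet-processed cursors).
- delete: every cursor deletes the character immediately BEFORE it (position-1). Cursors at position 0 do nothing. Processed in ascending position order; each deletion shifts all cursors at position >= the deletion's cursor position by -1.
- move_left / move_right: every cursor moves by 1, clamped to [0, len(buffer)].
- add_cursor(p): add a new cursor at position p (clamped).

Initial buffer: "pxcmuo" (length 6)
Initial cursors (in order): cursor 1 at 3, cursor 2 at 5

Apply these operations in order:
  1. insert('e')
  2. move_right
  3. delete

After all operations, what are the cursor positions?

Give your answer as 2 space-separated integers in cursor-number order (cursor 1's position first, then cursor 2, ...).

After op 1 (insert('e')): buffer="pxcemueo" (len 8), cursors c1@4 c2@7, authorship ...1..2.
After op 2 (move_right): buffer="pxcemueo" (len 8), cursors c1@5 c2@8, authorship ...1..2.
After op 3 (delete): buffer="pxceue" (len 6), cursors c1@4 c2@6, authorship ...1.2

Answer: 4 6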